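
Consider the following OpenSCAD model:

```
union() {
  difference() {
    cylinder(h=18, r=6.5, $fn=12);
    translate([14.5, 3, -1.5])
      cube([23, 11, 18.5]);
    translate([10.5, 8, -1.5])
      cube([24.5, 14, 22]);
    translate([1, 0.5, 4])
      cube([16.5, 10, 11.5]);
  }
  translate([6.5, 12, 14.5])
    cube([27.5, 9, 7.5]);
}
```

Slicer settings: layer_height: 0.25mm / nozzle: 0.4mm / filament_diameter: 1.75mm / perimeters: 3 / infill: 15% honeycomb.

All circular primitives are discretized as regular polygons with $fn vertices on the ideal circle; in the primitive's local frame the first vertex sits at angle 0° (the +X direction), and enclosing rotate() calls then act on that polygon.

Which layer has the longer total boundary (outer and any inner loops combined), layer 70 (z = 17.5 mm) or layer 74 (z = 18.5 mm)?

Layer 70 (z = 17.5): the r=6.5 cylinder gives a regular 12-gon of circumradius 6.5 (constant along its height) (perimeter = 2·12·6.500·sin(180°/12) = 40.38 mm); the cube at (14.5, 3) does not reach this height (z outside [-1.5, 17]); the cube at (10.5, 8) (footprint 24.5×14) is included at this height (perimeter 77.00 mm); the cube at (1, 0.5) does not reach this height (z outside [4, 15.5]); Subtracting the remaining from the first: starting from the r=6.5 cylinder, the 24.5×14 cube at (10.5, 8) misses the remaining region (no effect) — boundary = 40.38 mm; the 27.5×9 cube at (6.5, 12) contributes its full rectangle (perimeter 73.00 mm); Combining (union): the 2 present regions are separate (no shared area or edge), so areas and boundary lengths simply add and each stays a separate island — boundary = 113.38 mm. So its perimeter = 113.38 mm. Layer 74 (z = 18.5): the cylinder is absent (z outside [0, 18]); the cube at (14.5, 3) does not reach this height (z outside [-1.5, 17]); the cube at (10.5, 8) (footprint 24.5×14) is included at this height (perimeter 77.00 mm); the cube at (1, 0.5) is not intersected at this z (z outside [4, 15.5]); After the difference (first − rest): the first operand is absent here, so nothing remains; the 27.5×9 cube at (6.5, 12) contributes its full rectangle (perimeter 73.00 mm); Taking the union: only the 27.5×9 cube at (6.5, 12) is present, so the union is just that shape — boundary = 73.00 mm. So its perimeter = 73.00 mm. Layer 70 is larger (113.38 vs 73.00 mm).

layer 70 (z = 17.5 mm)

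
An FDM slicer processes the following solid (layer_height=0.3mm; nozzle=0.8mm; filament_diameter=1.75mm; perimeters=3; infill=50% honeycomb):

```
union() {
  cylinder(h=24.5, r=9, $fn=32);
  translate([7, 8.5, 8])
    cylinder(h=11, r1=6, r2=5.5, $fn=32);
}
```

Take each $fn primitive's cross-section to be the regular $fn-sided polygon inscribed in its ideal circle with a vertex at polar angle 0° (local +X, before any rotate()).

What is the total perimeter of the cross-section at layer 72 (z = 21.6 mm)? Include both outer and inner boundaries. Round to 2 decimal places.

At z = 21.6 mm: the cylinder: section is a regular 32-gon, circumradius r=9 (perimeter = 2·32·9.000·sin(180°/32) = 56.46 mm); the cone at (7, 8.5) is not intersected at this z (z outside [8, 19]); Combining (union): only the r=9 cylinder is present, so the union is just that shape — boundary = 56.46 mm. Overall, the cross-section is a single solid region. Total boundary length (outer) = 56.46 mm.

56.46 mm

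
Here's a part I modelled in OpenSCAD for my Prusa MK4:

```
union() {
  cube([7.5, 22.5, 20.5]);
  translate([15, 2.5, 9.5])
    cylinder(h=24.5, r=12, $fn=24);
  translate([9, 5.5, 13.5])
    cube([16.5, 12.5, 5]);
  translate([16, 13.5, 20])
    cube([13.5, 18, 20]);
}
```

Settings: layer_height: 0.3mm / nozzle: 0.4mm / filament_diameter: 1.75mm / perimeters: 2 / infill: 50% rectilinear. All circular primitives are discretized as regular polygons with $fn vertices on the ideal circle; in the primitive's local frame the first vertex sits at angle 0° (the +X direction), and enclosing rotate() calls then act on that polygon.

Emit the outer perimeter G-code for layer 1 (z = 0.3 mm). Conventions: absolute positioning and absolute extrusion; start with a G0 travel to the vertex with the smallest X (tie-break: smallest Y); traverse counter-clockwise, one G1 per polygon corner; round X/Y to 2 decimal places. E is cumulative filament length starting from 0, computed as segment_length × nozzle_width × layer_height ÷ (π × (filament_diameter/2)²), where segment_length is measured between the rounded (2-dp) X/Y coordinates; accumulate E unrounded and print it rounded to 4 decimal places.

G0 X0.00 Y0.00 Z0.30
G1 X7.50 Y0.00 E0.3742
G1 X7.50 Y22.50 E1.4967
G1 X0.00 Y22.50 E1.8709
G1 X0.00 Y0.00 E2.9934

At z = 0.3 mm: the cube (footprint 7.5×22.5) is included at this height; the cylinder at (15, 2.5) is absent (z outside [9.5, 34]); the cube at (9, 5.5) does not reach this height (z outside [13.5, 18.5]); the cube at (16, 13.5) is not intersected at this z (z outside [20, 40]); Merging all regions: only the 7.5×22.5 cube is present, so the union is just that shape — 1 connected region. The outline is a single polygon with 4 vertices. Extrusion per mm of travel: 0.4 × 0.3 / (π × 0.875²) = 0.049890. Accumulating E over each segment gives final E = 2.9934.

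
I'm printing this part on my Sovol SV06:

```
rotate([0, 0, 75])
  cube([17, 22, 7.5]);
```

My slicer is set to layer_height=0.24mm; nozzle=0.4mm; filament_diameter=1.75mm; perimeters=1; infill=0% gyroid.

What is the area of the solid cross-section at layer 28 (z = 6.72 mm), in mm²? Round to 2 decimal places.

374.00 mm²

At z = 6.72 mm: the cube is present — its section is the full 17×22 rectangle (area 374.00 mm²); (rotated 75° about Z; rotation is an isometry so areas/perimeters/island counts are preserved). Overall, the cross-section is a single solid region. Net area = 374.00 mm².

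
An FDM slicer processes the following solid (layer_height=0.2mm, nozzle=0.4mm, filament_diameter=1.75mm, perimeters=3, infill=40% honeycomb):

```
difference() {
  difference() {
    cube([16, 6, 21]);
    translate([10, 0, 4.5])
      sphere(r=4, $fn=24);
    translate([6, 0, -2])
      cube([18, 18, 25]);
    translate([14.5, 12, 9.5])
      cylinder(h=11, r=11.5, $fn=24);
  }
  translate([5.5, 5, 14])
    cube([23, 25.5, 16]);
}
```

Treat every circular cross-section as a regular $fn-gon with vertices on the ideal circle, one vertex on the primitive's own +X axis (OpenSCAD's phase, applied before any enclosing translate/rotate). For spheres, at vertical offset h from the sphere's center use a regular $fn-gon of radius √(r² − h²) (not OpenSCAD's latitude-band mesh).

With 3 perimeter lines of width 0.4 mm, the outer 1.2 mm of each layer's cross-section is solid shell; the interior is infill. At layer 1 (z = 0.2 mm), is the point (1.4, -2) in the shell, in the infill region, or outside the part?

outside

At z = 0.2 mm: the cube (footprint 16×6) is included at this height; the sphere at (10, 0) is absent (|z−center|=4.300 > r=4); the cube at (6, 0) is present — its section is the full 18×18 rectangle; the cylinder at (14.5, 12) does not reach this height (z outside [9.5, 20.5]); After the difference (first − rest): starting from the 16×6 cube, the 18×18 cube at (6, 0) partially overlaps it — only the 60.00 mm² overlap (of its 324.00 mm²) is removed, clipping the outline — 1 connected region; the cube at (5.5, 5) is absent (z outside [14, 30]); After the difference (first − rest): none of the subtracted shapes is present at this height, so that combined region is unchanged — 1 connected region. Overall, the cross-section is a single solid region. The nearest boundary edge runs (6.00, 0.00)→(0.00, 0.00); distance from the point to it = 2.00 mm. The point is not inside any of the regions above, so it lies outside the cross-section (2.00 mm from the nearest boundary).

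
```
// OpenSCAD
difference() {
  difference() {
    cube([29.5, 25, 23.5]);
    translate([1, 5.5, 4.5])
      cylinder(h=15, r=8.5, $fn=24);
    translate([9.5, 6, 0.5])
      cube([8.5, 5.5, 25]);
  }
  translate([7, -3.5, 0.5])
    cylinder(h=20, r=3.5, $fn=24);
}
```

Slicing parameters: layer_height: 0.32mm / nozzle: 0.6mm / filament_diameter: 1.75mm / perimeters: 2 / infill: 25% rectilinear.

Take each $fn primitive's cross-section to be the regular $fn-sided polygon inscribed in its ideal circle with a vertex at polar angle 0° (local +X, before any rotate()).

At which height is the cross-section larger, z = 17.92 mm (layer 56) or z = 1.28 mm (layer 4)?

Layer 56 (z = 17.92): the 29.5×25 cube contributes its full rectangle (area 737.50 mm²); the r=8.5 cylinder at (1, 5.5) contributes a regular 24-gon of circumradius 8.5 (area = (24/2)·8.500²·sin(360°/24) = 224.40 mm²); the cube at (9.5, 6) is present — its section is the full 8.5×5.5 rectangle (area 46.75 mm²); Subtracting the remaining from the first: starting from the 29.5×25 cube (737.50 mm²), the r=8.5 cylinder at (1, 5.5) partially overlaps it — only the 112.98 mm² overlap (of its 224.40 mm²) is removed, clipping the outline; the 8.5×5.5 cube at (9.5, 6) lies wholly inside it (removes its full 46.75 mm² and its 28.00 mm outline becomes a hole wall) — area = 577.77 mm²; the r=3.5 cylinder at (7, -3.5) contributes a regular 24-gon of circumradius 3.5 (area = (24/2)·3.500²·sin(360°/24) = 38.05 mm²); Subtracting the remaining from the first: starting from the result so far (577.77 mm²), the r=3.5 cylinder at (7, -3.5) misses the remaining region (no effect) — area = 577.77 mm². So its area = 577.77 mm². Layer 4 (z = 1.28): the cube is present — its section is the full 29.5×25 rectangle (area 737.50 mm²); the cylinder at (1, 5.5) is not intersected at this z (z outside [4.5, 19.5]); the 8.5×5.5 cube at (9.5, 6) contributes its full rectangle (area 46.75 mm²); After the difference (first − rest): starting from the 29.5×25 cube (737.50 mm²), the 8.5×5.5 cube at (9.5, 6) lies wholly inside it (removes its full 46.75 mm² and its 28.00 mm outline becomes a hole wall) — area = 690.75 mm²; the r=3.5 cylinder at (7, -3.5) gives a regular 24-gon of circumradius 3.5 (constant along its height) (area = (24/2)·3.500²·sin(360°/24) = 38.05 mm²); Taking the first minus the rest: starting from the result so far (690.75 mm²), the r=3.5 cylinder at (7, -3.5) misses the remaining region (no effect) — area = 690.75 mm². So its area = 690.75 mm². Layer 4 is larger (690.75 vs 577.77 mm²).

layer 4 (z = 1.28 mm)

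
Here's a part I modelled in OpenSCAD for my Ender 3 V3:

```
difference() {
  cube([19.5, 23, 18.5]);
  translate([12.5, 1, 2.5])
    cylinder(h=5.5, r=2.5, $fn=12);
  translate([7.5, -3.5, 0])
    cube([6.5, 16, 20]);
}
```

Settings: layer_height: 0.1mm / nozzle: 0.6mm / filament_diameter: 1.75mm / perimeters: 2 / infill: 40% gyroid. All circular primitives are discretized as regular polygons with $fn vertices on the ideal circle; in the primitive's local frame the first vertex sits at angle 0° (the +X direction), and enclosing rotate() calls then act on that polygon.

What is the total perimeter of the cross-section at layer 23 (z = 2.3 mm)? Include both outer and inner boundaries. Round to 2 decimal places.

110.00 mm

At z = 2.3 mm: the 19.5×23 cube contributes its full rectangle (perimeter 85.00 mm); the cylinder at (12.5, 1) does not reach this height (z outside [2.5, 8]); the cube at (7.5, -3.5) (footprint 6.5×16) is included at this height (perimeter 45.00 mm); Taking the first minus the rest: starting from the 19.5×23 cube, the 6.5×16 cube at (7.5, -3.5) partially overlaps it — only the 81.25 mm² overlap (of its 104.00 mm²) is removed, clipping the outline — boundary = 110.00 mm. Overall, the cross-section is a single solid region. Total boundary length (outer) = 110.00 mm.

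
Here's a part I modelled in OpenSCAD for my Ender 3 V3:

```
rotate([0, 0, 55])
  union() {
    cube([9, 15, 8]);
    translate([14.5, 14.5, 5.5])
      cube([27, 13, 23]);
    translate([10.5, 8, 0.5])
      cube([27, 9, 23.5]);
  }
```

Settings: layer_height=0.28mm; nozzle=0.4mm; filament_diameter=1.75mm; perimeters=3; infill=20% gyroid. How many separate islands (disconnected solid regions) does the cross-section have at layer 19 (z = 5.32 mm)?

2

At z = 5.32 mm: the cube (footprint 9×15) is included at this height; the cube at (14.5, 14.5) is absent (z outside [5.5, 28.5]); the cube at (10.5, 8) (footprint 27×9) is included at this height; Merging all regions: the 2 present regions are separate (no shared area or edge), so areas and boundary lengths simply add and each stays a separate island — 2 connected regions; (whole slice rotated 55° about Z — lengths, areas and connectivity unchanged). Overall, the cross-section has 2 separate islands. Island count = 2.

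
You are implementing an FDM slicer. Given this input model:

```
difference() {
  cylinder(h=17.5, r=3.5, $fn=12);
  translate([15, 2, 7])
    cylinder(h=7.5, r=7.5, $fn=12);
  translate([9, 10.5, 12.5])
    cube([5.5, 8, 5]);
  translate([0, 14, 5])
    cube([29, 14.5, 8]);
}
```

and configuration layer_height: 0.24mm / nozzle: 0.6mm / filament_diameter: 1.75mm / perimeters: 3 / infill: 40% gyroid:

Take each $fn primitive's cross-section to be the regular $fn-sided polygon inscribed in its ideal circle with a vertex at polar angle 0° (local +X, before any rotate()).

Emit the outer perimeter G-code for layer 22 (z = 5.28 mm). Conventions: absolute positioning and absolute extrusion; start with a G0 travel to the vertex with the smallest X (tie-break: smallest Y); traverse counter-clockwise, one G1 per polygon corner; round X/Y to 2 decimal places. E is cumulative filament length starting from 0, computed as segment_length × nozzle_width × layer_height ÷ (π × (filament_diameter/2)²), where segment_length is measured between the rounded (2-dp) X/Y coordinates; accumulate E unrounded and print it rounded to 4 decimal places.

G0 X-3.50 Y0.00 Z5.28
G1 X-3.03 Y-1.75 E0.1085
G1 X-1.75 Y-3.03 E0.2169
G1 X0.00 Y-3.50 E0.3253
G1 X1.75 Y-3.03 E0.4338
G1 X3.03 Y-1.75 E0.5422
G1 X3.50 Y0.00 E0.6507
G1 X3.03 Y1.75 E0.7592
G1 X1.75 Y3.03 E0.8675
G1 X0.00 Y3.50 E0.9760
G1 X-1.75 Y3.03 E1.0845
G1 X-3.03 Y1.75 E1.1929
G1 X-3.50 Y0.00 E1.3013

At z = 5.28 mm: the r=3.5 cylinder contributes a regular 12-gon of circumradius 3.5; the cylinder at (15, 2) is absent (z outside [7, 14.5]); the cube at (9, 10.5) does not reach this height (z outside [12.5, 17.5]); the cube at (0, 14) is present — its section is the full 29×14.5 rectangle; Subtracting the remaining from the first: starting from the r=3.5 cylinder, the 29×14.5 cube at (0, 14) misses the remaining region (no effect) — 1 connected region. The outline is a single polygon with 12 vertices. Extrusion per mm of travel: 0.6 × 0.24 / (π × 0.875²) = 0.059868. Accumulating E over each segment gives final E = 1.3013.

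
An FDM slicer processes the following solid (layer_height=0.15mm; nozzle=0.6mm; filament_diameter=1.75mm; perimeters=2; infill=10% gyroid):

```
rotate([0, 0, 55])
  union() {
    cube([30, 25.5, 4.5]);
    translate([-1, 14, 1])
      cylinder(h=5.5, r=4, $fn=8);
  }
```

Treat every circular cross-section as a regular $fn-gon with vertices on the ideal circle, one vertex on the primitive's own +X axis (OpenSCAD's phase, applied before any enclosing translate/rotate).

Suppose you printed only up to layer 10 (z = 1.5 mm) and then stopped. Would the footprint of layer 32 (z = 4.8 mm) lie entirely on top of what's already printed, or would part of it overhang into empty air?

Compare the two slices. At z = 1.5: the 30×25.5 cube contributes its full rectangle (area 765.00 mm²); the cylinder at (-1, 14): section is a regular 8-gon, circumradius r=4 (area = (8/2)·4.000²·sin(360°/8) = 45.25 mm²); Merging all regions: the regions partially overlap — summed areas 810.25 mm² minus the doubly-counted overlap 15.04 mm² gives 795.21 mm² — area = 795.21 mm²; (rotated 55° about Z; rotation is an isometry so areas/perimeters/island counts are preserved). At z = 4.8: the cube is not intersected at this z (z outside [0, 4.5]); the r=4 cylinder at (-1, 14) contributes a regular 8-gon of circumradius 4 (area = (8/2)·4.000²·sin(360°/8) = 45.25 mm²); Taking the union: only the r=4 cylinder at (-1, 14) is present, so the union is just that shape — area = 45.25 mm²; (whole slice rotated 55° about Z — lengths, areas and connectivity unchanged). Checking containment: the cross-section at z = 4.8 is a subset of the cross-section at z = 1.5.

entirely on top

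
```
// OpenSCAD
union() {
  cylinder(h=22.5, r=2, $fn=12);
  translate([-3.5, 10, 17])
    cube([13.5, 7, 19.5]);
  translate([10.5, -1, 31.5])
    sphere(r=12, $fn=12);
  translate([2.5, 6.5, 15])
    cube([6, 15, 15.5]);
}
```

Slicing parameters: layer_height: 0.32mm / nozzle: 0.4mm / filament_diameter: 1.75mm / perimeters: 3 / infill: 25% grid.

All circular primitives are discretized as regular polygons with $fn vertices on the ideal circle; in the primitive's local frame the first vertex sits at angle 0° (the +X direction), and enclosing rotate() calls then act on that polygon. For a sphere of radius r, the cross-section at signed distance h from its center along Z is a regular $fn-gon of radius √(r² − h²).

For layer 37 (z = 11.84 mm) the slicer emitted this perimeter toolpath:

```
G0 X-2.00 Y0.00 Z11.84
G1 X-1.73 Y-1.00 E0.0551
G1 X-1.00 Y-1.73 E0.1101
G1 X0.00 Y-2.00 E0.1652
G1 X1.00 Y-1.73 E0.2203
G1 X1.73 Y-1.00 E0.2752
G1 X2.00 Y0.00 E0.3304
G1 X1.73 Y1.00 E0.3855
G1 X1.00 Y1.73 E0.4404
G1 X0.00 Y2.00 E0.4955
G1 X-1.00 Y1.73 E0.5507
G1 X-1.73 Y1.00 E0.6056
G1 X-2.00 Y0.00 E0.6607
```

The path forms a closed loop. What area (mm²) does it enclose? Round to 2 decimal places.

11.99 mm²

Apply the shoelace formula to the sequence of (X, Y) vertices; enclosed area = 11.99 mm².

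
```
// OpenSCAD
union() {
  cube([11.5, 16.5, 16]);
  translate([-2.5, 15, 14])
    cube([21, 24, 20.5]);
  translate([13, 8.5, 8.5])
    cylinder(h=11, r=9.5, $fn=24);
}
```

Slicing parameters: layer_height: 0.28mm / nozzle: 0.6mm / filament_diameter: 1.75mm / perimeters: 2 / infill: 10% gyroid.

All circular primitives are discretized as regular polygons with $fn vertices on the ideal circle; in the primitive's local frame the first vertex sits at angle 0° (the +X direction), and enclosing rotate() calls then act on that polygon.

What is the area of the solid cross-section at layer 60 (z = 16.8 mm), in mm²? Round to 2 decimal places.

757.24 mm²

At z = 16.8 mm: the cube is not intersected at this z (z outside [0, 16]); the 21×24 cube at (-2.5, 15) contributes its full rectangle (area 504.00 mm²); the r=9.5 cylinder at (13, 8.5) gives a regular 24-gon of circumradius 9.5 (constant along its height) (area = (24/2)·9.500²·sin(360°/24) = 280.30 mm²); Taking the union: the regions partially overlap — summed areas 784.30 mm² minus the doubly-counted overlap 27.06 mm² gives 757.24 mm² — area = 757.24 mm². Overall, the cross-section is a single solid region. Net area = 757.24 mm².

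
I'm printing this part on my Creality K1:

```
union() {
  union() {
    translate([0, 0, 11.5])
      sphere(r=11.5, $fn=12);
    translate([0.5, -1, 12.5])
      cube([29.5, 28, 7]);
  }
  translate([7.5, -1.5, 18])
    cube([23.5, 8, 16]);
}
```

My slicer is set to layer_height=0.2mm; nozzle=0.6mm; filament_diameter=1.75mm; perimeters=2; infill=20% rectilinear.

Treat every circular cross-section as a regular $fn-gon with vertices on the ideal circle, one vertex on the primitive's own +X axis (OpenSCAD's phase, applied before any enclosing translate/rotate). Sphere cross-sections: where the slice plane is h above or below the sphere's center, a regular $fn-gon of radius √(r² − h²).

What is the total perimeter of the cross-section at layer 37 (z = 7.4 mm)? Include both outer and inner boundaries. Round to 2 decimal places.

66.74 mm

At z = 7.4 mm: the r=11.5 sphere contributes a regular 12-gon of circumradius √(11.5²−4.1²) = 10.744 (perimeter = 2·12·10.744·sin(180°/12) = 66.74 mm); the cube at (0.5, -1) is absent (z outside [12.5, 19.5]); Combining (union): only the r=11.5 sphere is present, so the union is just that shape — boundary = 66.74 mm; the cube at (7.5, -1.5) does not reach this height (z outside [18, 34]); Taking the union: only the result so far is present, so the union is just that shape — boundary = 66.74 mm. Overall, the cross-section is a single solid region. Total boundary length (outer) = 66.74 mm.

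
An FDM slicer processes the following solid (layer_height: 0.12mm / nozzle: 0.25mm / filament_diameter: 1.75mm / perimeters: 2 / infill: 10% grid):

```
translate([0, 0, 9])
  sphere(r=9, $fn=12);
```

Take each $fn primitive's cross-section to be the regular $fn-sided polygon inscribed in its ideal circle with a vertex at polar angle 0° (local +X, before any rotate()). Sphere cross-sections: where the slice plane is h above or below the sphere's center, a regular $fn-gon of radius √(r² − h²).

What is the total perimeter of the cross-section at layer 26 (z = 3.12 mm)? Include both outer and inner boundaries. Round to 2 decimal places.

At z = 3.12 mm: the r=9 sphere contributes a regular 12-gon of circumradius √(9²−5.88²) = 6.814 (perimeter = 2·12·6.814·sin(180°/12) = 42.32 mm). Overall, the cross-section is a single solid region. Total boundary length (outer) = 42.32 mm.

42.32 mm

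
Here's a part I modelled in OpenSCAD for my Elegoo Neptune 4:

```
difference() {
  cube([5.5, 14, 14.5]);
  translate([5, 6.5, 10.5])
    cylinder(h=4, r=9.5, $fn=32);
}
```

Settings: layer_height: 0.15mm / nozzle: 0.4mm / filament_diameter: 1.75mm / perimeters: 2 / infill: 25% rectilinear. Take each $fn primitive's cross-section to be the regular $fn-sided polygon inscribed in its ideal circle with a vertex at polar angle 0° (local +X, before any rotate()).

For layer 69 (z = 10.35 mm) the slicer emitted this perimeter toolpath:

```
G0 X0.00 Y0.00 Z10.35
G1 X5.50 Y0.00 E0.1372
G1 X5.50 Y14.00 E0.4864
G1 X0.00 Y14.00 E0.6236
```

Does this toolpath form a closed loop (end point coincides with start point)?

no

Start point (G0): (0.00, 0.00). End point (last G1): the path does not return to the start — open.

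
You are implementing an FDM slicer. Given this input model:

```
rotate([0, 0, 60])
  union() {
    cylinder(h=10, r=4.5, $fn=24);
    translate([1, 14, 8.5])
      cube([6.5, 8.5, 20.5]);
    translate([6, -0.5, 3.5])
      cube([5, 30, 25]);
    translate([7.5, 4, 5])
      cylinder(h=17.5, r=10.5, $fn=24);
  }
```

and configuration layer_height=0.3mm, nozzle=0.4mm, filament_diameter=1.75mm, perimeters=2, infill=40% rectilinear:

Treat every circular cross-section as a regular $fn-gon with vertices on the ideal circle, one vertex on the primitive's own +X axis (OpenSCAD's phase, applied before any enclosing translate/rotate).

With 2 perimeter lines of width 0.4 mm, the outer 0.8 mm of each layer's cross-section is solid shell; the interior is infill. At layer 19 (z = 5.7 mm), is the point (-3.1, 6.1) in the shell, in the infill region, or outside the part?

At z = 5.7 mm: the r=4.5 cylinder contributes a regular 24-gon of circumradius 4.5; the cube at (1, 14) is not intersected at this z (z outside [8.5, 29]); the 5×30 cube at (6, -0.5) contributes its full rectangle; the r=10.5 cylinder at (7.5, 4) gives a regular 24-gon of circumradius 10.5 (constant along its height); Taking the union: the regions partially overlap (shared area 119.73 mm²), so overlapping operands fuse into one piece — 1 connected region; (whole slice rotated 60° about Z — lengths, areas and connectivity unchanged). Overall, the cross-section is a single solid region. Undo the 60° rotation: the query point maps to (3.733, 5.735) in the un-rotated model frame. The nearest boundary edge runs (-2.64, 6.72)→(-1.59, 9.25); distance from the point to it = 6.27 mm. The point is inside the cross-section and 6.27 mm from the nearest boundary — more than the 0.8 mm shell width (2 × 0.4), so it's in the infill interior.

infill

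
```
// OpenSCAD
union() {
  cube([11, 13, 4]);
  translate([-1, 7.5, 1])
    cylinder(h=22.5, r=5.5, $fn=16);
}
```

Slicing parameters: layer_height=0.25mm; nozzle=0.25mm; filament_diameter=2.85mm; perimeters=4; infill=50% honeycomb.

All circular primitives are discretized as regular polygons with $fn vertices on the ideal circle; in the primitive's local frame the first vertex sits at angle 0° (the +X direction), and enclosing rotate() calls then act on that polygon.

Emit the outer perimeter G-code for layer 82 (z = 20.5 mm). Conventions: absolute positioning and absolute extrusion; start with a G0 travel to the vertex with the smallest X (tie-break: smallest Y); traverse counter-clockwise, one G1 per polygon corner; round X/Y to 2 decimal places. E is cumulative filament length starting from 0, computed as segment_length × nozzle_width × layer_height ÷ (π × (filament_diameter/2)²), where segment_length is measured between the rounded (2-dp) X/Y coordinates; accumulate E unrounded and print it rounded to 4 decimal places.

G0 X-6.50 Y7.50 Z20.50
G1 X-6.08 Y5.40 E0.0210
G1 X-4.89 Y3.61 E0.0420
G1 X-3.10 Y2.42 E0.0631
G1 X-1.00 Y2.00 E0.0841
G1 X1.10 Y2.42 E0.1051
G1 X2.89 Y3.61 E0.1261
G1 X4.08 Y5.40 E0.1472
G1 X4.50 Y7.50 E0.1682
G1 X4.08 Y9.60 E0.1891
G1 X2.89 Y11.39 E0.2102
G1 X1.10 Y12.58 E0.2313
G1 X-1.00 Y13.00 E0.2522
G1 X-3.10 Y12.58 E0.2732
G1 X-4.89 Y11.39 E0.2943
G1 X-6.08 Y9.60 E0.3153
G1 X-6.50 Y7.50 E0.3363

At z = 20.5 mm: the cube is absent (z outside [0, 4]); the r=5.5 cylinder at (-1, 7.5) contributes a regular 16-gon of circumradius 5.5; Combining (union): only the r=5.5 cylinder at (-1, 7.5) is present, so the union is just that shape — 1 connected region. The outline is a single polygon with 16 vertices. Extrusion per mm of travel: 0.25 × 0.25 / (π × 1.425²) = 0.009797. Accumulating E over each segment gives final E = 0.3363.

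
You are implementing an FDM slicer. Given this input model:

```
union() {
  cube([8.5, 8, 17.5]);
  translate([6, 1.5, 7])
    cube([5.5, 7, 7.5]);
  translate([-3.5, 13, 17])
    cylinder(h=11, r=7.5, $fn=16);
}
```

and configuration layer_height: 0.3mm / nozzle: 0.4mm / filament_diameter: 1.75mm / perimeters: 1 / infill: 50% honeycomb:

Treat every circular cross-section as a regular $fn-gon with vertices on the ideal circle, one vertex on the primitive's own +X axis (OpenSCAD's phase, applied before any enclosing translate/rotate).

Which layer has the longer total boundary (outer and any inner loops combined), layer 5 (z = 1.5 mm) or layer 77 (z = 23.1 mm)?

layer 77 (z = 23.1 mm)

Layer 5 (z = 1.5): the 8.5×8 cube contributes its full rectangle (perimeter 33.00 mm); the cube at (6, 1.5) is not intersected at this z (z outside [7, 14.5]); the cylinder at (-3.5, 13) is not intersected at this z (z outside [17, 28]); Combining (union): only the 8.5×8 cube is present, so the union is just that shape — boundary = 33.00 mm. So its perimeter = 33.00 mm. Layer 77 (z = 23.1): the cube is not intersected at this z (z outside [0, 17.5]); the cube at (6, 1.5) is absent (z outside [7, 14.5]); the r=7.5 cylinder at (-3.5, 13) contributes a regular 16-gon of circumradius 7.5 (perimeter = 2·16·7.500·sin(180°/16) = 46.82 mm); Merging all regions: only the r=7.5 cylinder at (-3.5, 13) is present, so the union is just that shape — boundary = 46.82 mm. So its perimeter = 46.82 mm. Layer 77 is larger (46.82 vs 33.00 mm).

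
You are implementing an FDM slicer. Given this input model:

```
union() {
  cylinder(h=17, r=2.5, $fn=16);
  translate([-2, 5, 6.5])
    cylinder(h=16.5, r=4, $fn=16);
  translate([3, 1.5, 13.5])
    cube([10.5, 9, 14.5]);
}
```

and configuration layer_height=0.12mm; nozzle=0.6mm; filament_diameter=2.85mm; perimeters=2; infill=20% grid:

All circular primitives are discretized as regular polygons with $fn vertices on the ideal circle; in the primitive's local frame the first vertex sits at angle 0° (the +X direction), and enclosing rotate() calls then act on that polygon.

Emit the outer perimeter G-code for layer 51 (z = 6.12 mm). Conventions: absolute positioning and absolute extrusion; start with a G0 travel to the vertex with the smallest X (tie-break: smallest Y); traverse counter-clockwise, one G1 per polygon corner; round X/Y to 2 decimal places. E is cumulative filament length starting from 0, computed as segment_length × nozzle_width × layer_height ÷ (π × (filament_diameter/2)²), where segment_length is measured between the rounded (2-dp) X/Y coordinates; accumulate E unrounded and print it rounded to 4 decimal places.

At z = 6.12 mm: the cylinder: section is a regular 16-gon, circumradius r=2.5; the cylinder at (-2, 5) is not intersected at this z (z outside [6.5, 23]); the cube at (3, 1.5) is not intersected at this z (z outside [13.5, 28]); Merging all regions: only the r=2.5 cylinder is present, so the union is just that shape — 1 connected region. The outline is a single polygon with 16 vertices. Extrusion per mm of travel: 0.6 × 0.12 / (π × 1.425²) = 0.011286. Accumulating E over each segment gives final E = 0.1763.

G0 X-2.50 Y0.00 Z6.12
G1 X-2.31 Y-0.96 E0.0110
G1 X-1.77 Y-1.77 E0.0220
G1 X-0.96 Y-2.31 E0.0330
G1 X0.00 Y-2.50 E0.0441
G1 X0.96 Y-2.31 E0.0551
G1 X1.77 Y-1.77 E0.0661
G1 X2.31 Y-0.96 E0.0771
G1 X2.50 Y0.00 E0.0881
G1 X2.31 Y0.96 E0.0992
G1 X1.77 Y1.77 E0.1102
G1 X0.96 Y2.31 E0.1211
G1 X0.00 Y2.50 E0.1322
G1 X-0.96 Y2.31 E0.1432
G1 X-1.77 Y1.77 E0.1542
G1 X-2.31 Y0.96 E0.1652
G1 X-2.50 Y0.00 E0.1763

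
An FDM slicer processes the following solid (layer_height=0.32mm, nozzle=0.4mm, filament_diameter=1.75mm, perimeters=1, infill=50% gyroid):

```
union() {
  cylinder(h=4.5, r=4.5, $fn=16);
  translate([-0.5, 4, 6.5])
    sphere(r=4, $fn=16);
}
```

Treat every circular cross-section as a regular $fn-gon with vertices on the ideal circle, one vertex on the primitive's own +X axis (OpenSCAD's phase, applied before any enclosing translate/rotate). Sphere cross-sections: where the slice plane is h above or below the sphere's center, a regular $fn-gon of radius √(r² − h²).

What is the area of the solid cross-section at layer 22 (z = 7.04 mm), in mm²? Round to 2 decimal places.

At z = 7.04 mm: the cylinder is not intersected at this z (z outside [0, 4.5]); the r=4 sphere at (-0.5, 4) slices to a regular 16-gon of circumradius 3.963 (√(r²−h²) with h=0.54 from center) (area = (16/2)·3.963²·sin(360°/16) = 48.09 mm²); Taking the union: only the r=4 sphere at (-0.5, 4) is present, so the union is just that shape — area = 48.09 mm². Overall, the cross-section is a single solid region. Net area = 48.09 mm².

48.09 mm²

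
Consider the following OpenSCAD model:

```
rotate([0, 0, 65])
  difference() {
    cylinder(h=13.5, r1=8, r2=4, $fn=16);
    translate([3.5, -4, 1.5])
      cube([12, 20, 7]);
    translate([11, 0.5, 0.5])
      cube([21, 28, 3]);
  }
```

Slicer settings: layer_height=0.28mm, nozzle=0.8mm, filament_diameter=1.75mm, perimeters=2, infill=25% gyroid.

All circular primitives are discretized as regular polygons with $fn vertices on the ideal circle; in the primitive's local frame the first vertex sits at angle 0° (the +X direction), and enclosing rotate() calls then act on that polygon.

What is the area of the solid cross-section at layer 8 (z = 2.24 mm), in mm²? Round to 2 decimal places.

At z = 2.24 mm: the cone contributes a regular 16-gon of circumradius 7.336 (interpolated between r1=8 and r2=4 at t=0.166) (area = (16/2)·7.336²·sin(360°/16) = 164.77 mm²); the 12×20 cube at (3.5, -4) contributes its full rectangle (area 240.00 mm²); the 21×28 cube at (11, 0.5) contributes its full rectangle (area 588.00 mm²); Taking the first minus the rest: starting from the cone (164.77 mm²), the 12×20 cube at (3.5, -4) partially overlaps it — only the 30.27 mm² overlap (of its 240.00 mm²) is removed, clipping the outline; the 21×28 cube at (11, 0.5) misses the remaining region (no effect) — area = 134.50 mm²; (whole slice rotated 65° about Z — lengths, areas and connectivity unchanged). Overall, the cross-section is a single solid region. Net area = 134.50 mm².

134.50 mm²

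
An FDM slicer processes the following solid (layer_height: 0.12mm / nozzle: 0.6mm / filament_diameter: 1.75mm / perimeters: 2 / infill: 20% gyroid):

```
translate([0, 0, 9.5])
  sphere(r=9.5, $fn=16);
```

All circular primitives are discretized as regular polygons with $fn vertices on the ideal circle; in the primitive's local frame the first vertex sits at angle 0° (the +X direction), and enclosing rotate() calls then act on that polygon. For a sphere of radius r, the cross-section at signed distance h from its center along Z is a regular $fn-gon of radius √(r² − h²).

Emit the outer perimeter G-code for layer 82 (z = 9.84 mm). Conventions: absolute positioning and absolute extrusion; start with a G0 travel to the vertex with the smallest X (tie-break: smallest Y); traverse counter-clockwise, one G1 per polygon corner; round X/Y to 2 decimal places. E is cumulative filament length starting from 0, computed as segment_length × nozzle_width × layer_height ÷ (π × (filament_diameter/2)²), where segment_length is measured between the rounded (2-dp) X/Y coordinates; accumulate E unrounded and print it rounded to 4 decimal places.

G0 X-9.49 Y0.00 Z9.84
G1 X-8.77 Y-3.63 E0.1108
G1 X-6.71 Y-6.71 E0.2217
G1 X-3.63 Y-8.77 E0.3326
G1 X0.00 Y-9.49 E0.4434
G1 X3.63 Y-8.77 E0.5542
G1 X6.71 Y-6.71 E0.6651
G1 X8.77 Y-3.63 E0.7760
G1 X9.49 Y0.00 E0.8868
G1 X8.77 Y3.63 E0.9976
G1 X6.71 Y6.71 E1.1085
G1 X3.63 Y8.77 E1.2194
G1 X0.00 Y9.49 E1.3302
G1 X-3.63 Y8.77 E1.4410
G1 X-6.71 Y6.71 E1.5519
G1 X-8.77 Y3.63 E1.6628
G1 X-9.49 Y0.00 E1.7736

At z = 9.84 mm: the sphere: section is a regular 16-gon, circumradius = √(r²−h²) = √(9.5²−0.34²) = 9.494. The outline is a single polygon with 16 vertices. Extrusion per mm of travel: 0.6 × 0.12 / (π × 0.875²) = 0.029934. Accumulating E over each segment gives final E = 1.7736.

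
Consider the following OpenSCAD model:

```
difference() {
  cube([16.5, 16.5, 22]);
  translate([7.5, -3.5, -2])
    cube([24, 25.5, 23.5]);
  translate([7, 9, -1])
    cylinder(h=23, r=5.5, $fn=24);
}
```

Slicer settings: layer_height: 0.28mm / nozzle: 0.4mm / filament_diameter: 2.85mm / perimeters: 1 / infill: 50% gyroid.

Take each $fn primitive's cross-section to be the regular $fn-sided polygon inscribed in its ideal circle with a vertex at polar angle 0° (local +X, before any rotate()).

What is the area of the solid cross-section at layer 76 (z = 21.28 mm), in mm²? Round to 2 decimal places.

At z = 21.28 mm: the 16.5×16.5 cube contributes its full rectangle (area 272.25 mm²); the cube at (7.5, -3.5) (footprint 24×25.5) is included at this height (area 612.00 mm²); the r=5.5 cylinder at (7, 9) contributes a regular 24-gon of circumradius 5.5 (area = (24/2)·5.500²·sin(360°/24) = 93.95 mm²); Subtracting the remaining from the first: starting from the 16.5×16.5 cube (272.25 mm²), the 24×25.5 cube at (7.5, -3.5) partially overlaps it — only the 148.50 mm² overlap (of its 612.00 mm²) is removed, clipping the outline; the r=5.5 cylinder at (7, 9) partially overlaps it — only the 52.44 mm² overlap (of its 93.95 mm²) is removed, clipping the outline — area = 71.31 mm². Overall, the cross-section is a single solid region. Net area = 71.31 mm².

71.31 mm²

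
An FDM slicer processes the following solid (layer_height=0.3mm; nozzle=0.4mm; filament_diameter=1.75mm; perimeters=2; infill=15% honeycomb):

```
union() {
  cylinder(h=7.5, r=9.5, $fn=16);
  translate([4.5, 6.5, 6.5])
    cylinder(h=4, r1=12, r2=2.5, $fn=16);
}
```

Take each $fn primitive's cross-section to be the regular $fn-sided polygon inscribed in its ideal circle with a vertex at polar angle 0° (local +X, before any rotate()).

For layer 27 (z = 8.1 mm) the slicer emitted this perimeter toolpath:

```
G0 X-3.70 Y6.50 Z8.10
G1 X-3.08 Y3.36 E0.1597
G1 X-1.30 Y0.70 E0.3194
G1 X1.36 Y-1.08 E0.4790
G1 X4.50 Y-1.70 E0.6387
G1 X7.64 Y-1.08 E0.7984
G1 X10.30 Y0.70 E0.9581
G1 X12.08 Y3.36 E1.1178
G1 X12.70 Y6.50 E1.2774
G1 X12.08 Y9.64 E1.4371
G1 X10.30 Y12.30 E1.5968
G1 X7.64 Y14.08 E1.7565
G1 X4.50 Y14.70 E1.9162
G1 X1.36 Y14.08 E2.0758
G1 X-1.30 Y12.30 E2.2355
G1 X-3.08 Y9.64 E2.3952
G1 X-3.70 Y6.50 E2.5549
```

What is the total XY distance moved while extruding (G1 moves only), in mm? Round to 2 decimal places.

51.21 mm

Sum the Euclidean lengths of each G1 segment: total = 51.21 mm.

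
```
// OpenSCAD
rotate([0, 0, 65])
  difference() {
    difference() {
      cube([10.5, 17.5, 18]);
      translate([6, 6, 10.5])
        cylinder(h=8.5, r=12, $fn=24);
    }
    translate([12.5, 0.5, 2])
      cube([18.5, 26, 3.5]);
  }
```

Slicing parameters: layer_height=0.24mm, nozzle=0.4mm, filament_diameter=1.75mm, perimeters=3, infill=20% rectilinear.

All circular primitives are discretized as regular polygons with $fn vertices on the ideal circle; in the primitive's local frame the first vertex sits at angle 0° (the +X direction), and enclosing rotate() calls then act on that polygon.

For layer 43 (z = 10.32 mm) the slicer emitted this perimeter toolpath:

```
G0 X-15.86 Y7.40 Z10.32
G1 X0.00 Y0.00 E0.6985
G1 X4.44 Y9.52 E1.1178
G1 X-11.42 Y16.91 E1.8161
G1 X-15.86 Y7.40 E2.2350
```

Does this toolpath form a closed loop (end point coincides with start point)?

yes

Start point (G0): (-15.86, 7.40). End point (last G1): the path returns to the start — closed.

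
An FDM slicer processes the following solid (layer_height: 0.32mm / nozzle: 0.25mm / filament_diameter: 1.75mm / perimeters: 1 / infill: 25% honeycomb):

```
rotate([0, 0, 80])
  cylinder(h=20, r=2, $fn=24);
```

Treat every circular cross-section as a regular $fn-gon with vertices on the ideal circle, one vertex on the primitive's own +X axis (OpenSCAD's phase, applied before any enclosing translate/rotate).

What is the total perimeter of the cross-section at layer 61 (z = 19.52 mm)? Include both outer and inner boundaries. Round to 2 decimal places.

At z = 19.52 mm: the r=2 cylinder contributes a regular 24-gon of circumradius 2 (perimeter = 2·24·2.000·sin(180°/24) = 12.53 mm); (rotated 80° about Z; rotation is an isometry so areas/perimeters/island counts are preserved). Overall, the cross-section is a single solid region. Total boundary length (outer) = 12.53 mm.

12.53 mm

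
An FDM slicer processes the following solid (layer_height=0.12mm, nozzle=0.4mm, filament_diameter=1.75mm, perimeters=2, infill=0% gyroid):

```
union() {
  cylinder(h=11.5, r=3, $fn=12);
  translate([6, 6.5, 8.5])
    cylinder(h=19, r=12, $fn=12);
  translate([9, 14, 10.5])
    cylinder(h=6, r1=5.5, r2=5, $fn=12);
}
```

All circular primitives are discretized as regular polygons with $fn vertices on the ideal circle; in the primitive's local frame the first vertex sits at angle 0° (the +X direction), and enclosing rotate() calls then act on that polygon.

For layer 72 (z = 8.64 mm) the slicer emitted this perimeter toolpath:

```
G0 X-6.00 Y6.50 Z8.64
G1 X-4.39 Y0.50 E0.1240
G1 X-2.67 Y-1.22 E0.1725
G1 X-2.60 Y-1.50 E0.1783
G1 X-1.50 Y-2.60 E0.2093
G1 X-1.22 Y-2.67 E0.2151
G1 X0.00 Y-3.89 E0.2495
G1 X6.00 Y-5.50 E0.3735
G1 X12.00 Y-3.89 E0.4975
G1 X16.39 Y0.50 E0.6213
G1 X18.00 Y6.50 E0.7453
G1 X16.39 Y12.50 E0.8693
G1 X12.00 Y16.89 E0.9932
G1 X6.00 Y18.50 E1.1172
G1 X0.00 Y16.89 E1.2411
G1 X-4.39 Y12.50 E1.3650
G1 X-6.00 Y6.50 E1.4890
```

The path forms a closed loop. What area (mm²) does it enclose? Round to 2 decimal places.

Apply the shoelace formula to the sequence of (X, Y) vertices; enclosed area = 432.17 mm².

432.17 mm²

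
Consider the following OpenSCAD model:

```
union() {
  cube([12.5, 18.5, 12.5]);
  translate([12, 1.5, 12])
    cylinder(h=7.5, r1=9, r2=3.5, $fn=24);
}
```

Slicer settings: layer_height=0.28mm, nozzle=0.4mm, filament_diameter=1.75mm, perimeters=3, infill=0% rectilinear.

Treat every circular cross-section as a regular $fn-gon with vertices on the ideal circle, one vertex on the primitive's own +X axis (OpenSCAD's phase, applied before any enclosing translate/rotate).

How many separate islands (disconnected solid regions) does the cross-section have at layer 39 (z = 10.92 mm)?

1

At z = 10.92 mm: the 12.5×18.5 cube contributes its full rectangle; the cone at (12, 1.5) does not reach this height (z outside [12, 19.5]); Merging all regions: only the 12.5×18.5 cube is present, so the union is just that shape — 1 connected region. Overall, the cross-section is a single solid region. Island count = 1.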